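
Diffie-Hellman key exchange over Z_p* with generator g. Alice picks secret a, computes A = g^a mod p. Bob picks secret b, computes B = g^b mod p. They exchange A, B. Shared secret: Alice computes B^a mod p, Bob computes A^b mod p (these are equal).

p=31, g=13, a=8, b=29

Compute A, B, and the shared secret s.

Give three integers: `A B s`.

A = 13^8 mod 31  (bits of 8 = 1000)
  bit 0 = 1: r = r^2 * 13 mod 31 = 1^2 * 13 = 1*13 = 13
  bit 1 = 0: r = r^2 mod 31 = 13^2 = 14
  bit 2 = 0: r = r^2 mod 31 = 14^2 = 10
  bit 3 = 0: r = r^2 mod 31 = 10^2 = 7
  -> A = 7
B = 13^29 mod 31  (bits of 29 = 11101)
  bit 0 = 1: r = r^2 * 13 mod 31 = 1^2 * 13 = 1*13 = 13
  bit 1 = 1: r = r^2 * 13 mod 31 = 13^2 * 13 = 14*13 = 27
  bit 2 = 1: r = r^2 * 13 mod 31 = 27^2 * 13 = 16*13 = 22
  bit 3 = 0: r = r^2 mod 31 = 22^2 = 19
  bit 4 = 1: r = r^2 * 13 mod 31 = 19^2 * 13 = 20*13 = 12
  -> B = 12
s = B^a = 12^8 mod 31  (bits of 8 = 1000)
  bit 0 = 1: r = r^2 * 12 mod 31 = 1^2 * 12 = 1*12 = 12
  bit 1 = 0: r = r^2 mod 31 = 12^2 = 20
  bit 2 = 0: r = r^2 mod 31 = 20^2 = 28
  bit 3 = 0: r = r^2 mod 31 = 28^2 = 9
  -> s = B^a = 9

Answer: 7 12 9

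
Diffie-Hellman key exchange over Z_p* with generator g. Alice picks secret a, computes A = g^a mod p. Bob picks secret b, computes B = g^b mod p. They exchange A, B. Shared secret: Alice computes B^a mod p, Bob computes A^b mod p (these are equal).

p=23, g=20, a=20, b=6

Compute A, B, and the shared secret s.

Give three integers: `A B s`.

Answer: 18 16 8

Derivation:
A = 20^20 mod 23  (bits of 20 = 10100)
  bit 0 = 1: r = r^2 * 20 mod 23 = 1^2 * 20 = 1*20 = 20
  bit 1 = 0: r = r^2 mod 23 = 20^2 = 9
  bit 2 = 1: r = r^2 * 20 mod 23 = 9^2 * 20 = 12*20 = 10
  bit 3 = 0: r = r^2 mod 23 = 10^2 = 8
  bit 4 = 0: r = r^2 mod 23 = 8^2 = 18
  -> A = 18
B = 20^6 mod 23  (bits of 6 = 110)
  bit 0 = 1: r = r^2 * 20 mod 23 = 1^2 * 20 = 1*20 = 20
  bit 1 = 1: r = r^2 * 20 mod 23 = 20^2 * 20 = 9*20 = 19
  bit 2 = 0: r = r^2 mod 23 = 19^2 = 16
  -> B = 16
s = B^a = 16^20 mod 23  (bits of 20 = 10100)
  bit 0 = 1: r = r^2 * 16 mod 23 = 1^2 * 16 = 1*16 = 16
  bit 1 = 0: r = r^2 mod 23 = 16^2 = 3
  bit 2 = 1: r = r^2 * 16 mod 23 = 3^2 * 16 = 9*16 = 6
  bit 3 = 0: r = r^2 mod 23 = 6^2 = 13
  bit 4 = 0: r = r^2 mod 23 = 13^2 = 8
  -> s = B^a = 8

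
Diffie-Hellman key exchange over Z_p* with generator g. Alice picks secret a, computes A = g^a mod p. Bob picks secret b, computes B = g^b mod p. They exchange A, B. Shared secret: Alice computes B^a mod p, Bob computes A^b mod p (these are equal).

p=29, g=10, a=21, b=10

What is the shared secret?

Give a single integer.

A = 10^21 mod 29  (bits of 21 = 10101)
  bit 0 = 1: r = r^2 * 10 mod 29 = 1^2 * 10 = 1*10 = 10
  bit 1 = 0: r = r^2 mod 29 = 10^2 = 13
  bit 2 = 1: r = r^2 * 10 mod 29 = 13^2 * 10 = 24*10 = 8
  bit 3 = 0: r = r^2 mod 29 = 8^2 = 6
  bit 4 = 1: r = r^2 * 10 mod 29 = 6^2 * 10 = 7*10 = 12
  -> A = 12
B = 10^10 mod 29  (bits of 10 = 1010)
  bit 0 = 1: r = r^2 * 10 mod 29 = 1^2 * 10 = 1*10 = 10
  bit 1 = 0: r = r^2 mod 29 = 10^2 = 13
  bit 2 = 1: r = r^2 * 10 mod 29 = 13^2 * 10 = 24*10 = 8
  bit 3 = 0: r = r^2 mod 29 = 8^2 = 6
  -> B = 6
s = B^a = 6^21 mod 29  (bits of 21 = 10101)
  bit 0 = 1: r = r^2 * 6 mod 29 = 1^2 * 6 = 1*6 = 6
  bit 1 = 0: r = r^2 mod 29 = 6^2 = 7
  bit 2 = 1: r = r^2 * 6 mod 29 = 7^2 * 6 = 20*6 = 4
  bit 3 = 0: r = r^2 mod 29 = 4^2 = 16
  bit 4 = 1: r = r^2 * 6 mod 29 = 16^2 * 6 = 24*6 = 28
  -> s = B^a = 28

Answer: 28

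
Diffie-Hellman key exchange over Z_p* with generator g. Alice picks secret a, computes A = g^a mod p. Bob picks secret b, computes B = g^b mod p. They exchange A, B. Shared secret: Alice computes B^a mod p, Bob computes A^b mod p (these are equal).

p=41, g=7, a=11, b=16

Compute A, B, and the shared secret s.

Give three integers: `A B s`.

Answer: 22 16 16

Derivation:
A = 7^11 mod 41  (bits of 11 = 1011)
  bit 0 = 1: r = r^2 * 7 mod 41 = 1^2 * 7 = 1*7 = 7
  bit 1 = 0: r = r^2 mod 41 = 7^2 = 8
  bit 2 = 1: r = r^2 * 7 mod 41 = 8^2 * 7 = 23*7 = 38
  bit 3 = 1: r = r^2 * 7 mod 41 = 38^2 * 7 = 9*7 = 22
  -> A = 22
B = 7^16 mod 41  (bits of 16 = 10000)
  bit 0 = 1: r = r^2 * 7 mod 41 = 1^2 * 7 = 1*7 = 7
  bit 1 = 0: r = r^2 mod 41 = 7^2 = 8
  bit 2 = 0: r = r^2 mod 41 = 8^2 = 23
  bit 3 = 0: r = r^2 mod 41 = 23^2 = 37
  bit 4 = 0: r = r^2 mod 41 = 37^2 = 16
  -> B = 16
s = B^a = 16^11 mod 41  (bits of 11 = 1011)
  bit 0 = 1: r = r^2 * 16 mod 41 = 1^2 * 16 = 1*16 = 16
  bit 1 = 0: r = r^2 mod 41 = 16^2 = 10
  bit 2 = 1: r = r^2 * 16 mod 41 = 10^2 * 16 = 18*16 = 1
  bit 3 = 1: r = r^2 * 16 mod 41 = 1^2 * 16 = 1*16 = 16
  -> s = B^a = 16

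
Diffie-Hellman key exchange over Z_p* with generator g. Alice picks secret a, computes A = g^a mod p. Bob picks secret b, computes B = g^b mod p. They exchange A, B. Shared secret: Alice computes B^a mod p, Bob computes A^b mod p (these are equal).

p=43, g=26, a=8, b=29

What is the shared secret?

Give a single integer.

Answer: 17

Derivation:
A = 26^8 mod 43  (bits of 8 = 1000)
  bit 0 = 1: r = r^2 * 26 mod 43 = 1^2 * 26 = 1*26 = 26
  bit 1 = 0: r = r^2 mod 43 = 26^2 = 31
  bit 2 = 0: r = r^2 mod 43 = 31^2 = 15
  bit 3 = 0: r = r^2 mod 43 = 15^2 = 10
  -> A = 10
B = 26^29 mod 43  (bits of 29 = 11101)
  bit 0 = 1: r = r^2 * 26 mod 43 = 1^2 * 26 = 1*26 = 26
  bit 1 = 1: r = r^2 * 26 mod 43 = 26^2 * 26 = 31*26 = 32
  bit 2 = 1: r = r^2 * 26 mod 43 = 32^2 * 26 = 35*26 = 7
  bit 3 = 0: r = r^2 mod 43 = 7^2 = 6
  bit 4 = 1: r = r^2 * 26 mod 43 = 6^2 * 26 = 36*26 = 33
  -> B = 33
s = B^a = 33^8 mod 43  (bits of 8 = 1000)
  bit 0 = 1: r = r^2 * 33 mod 43 = 1^2 * 33 = 1*33 = 33
  bit 1 = 0: r = r^2 mod 43 = 33^2 = 14
  bit 2 = 0: r = r^2 mod 43 = 14^2 = 24
  bit 3 = 0: r = r^2 mod 43 = 24^2 = 17
  -> s = B^a = 17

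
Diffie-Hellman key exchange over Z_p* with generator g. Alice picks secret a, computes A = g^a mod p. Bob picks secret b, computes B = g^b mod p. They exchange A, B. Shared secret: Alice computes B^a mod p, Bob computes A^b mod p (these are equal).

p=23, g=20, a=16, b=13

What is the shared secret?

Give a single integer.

A = 20^16 mod 23  (bits of 16 = 10000)
  bit 0 = 1: r = r^2 * 20 mod 23 = 1^2 * 20 = 1*20 = 20
  bit 1 = 0: r = r^2 mod 23 = 20^2 = 9
  bit 2 = 0: r = r^2 mod 23 = 9^2 = 12
  bit 3 = 0: r = r^2 mod 23 = 12^2 = 6
  bit 4 = 0: r = r^2 mod 23 = 6^2 = 13
  -> A = 13
B = 20^13 mod 23  (bits of 13 = 1101)
  bit 0 = 1: r = r^2 * 20 mod 23 = 1^2 * 20 = 1*20 = 20
  bit 1 = 1: r = r^2 * 20 mod 23 = 20^2 * 20 = 9*20 = 19
  bit 2 = 0: r = r^2 mod 23 = 19^2 = 16
  bit 3 = 1: r = r^2 * 20 mod 23 = 16^2 * 20 = 3*20 = 14
  -> B = 14
s = B^a = 14^16 mod 23  (bits of 16 = 10000)
  bit 0 = 1: r = r^2 * 14 mod 23 = 1^2 * 14 = 1*14 = 14
  bit 1 = 0: r = r^2 mod 23 = 14^2 = 12
  bit 2 = 0: r = r^2 mod 23 = 12^2 = 6
  bit 3 = 0: r = r^2 mod 23 = 6^2 = 13
  bit 4 = 0: r = r^2 mod 23 = 13^2 = 8
  -> s = B^a = 8

Answer: 8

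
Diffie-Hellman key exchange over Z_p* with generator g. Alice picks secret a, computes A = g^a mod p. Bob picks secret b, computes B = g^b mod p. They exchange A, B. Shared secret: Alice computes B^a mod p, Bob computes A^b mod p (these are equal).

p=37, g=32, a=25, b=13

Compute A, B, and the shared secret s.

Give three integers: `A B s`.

Answer: 18 24 32

Derivation:
A = 32^25 mod 37  (bits of 25 = 11001)
  bit 0 = 1: r = r^2 * 32 mod 37 = 1^2 * 32 = 1*32 = 32
  bit 1 = 1: r = r^2 * 32 mod 37 = 32^2 * 32 = 25*32 = 23
  bit 2 = 0: r = r^2 mod 37 = 23^2 = 11
  bit 3 = 0: r = r^2 mod 37 = 11^2 = 10
  bit 4 = 1: r = r^2 * 32 mod 37 = 10^2 * 32 = 26*32 = 18
  -> A = 18
B = 32^13 mod 37  (bits of 13 = 1101)
  bit 0 = 1: r = r^2 * 32 mod 37 = 1^2 * 32 = 1*32 = 32
  bit 1 = 1: r = r^2 * 32 mod 37 = 32^2 * 32 = 25*32 = 23
  bit 2 = 0: r = r^2 mod 37 = 23^2 = 11
  bit 3 = 1: r = r^2 * 32 mod 37 = 11^2 * 32 = 10*32 = 24
  -> B = 24
s = B^a = 24^25 mod 37  (bits of 25 = 11001)
  bit 0 = 1: r = r^2 * 24 mod 37 = 1^2 * 24 = 1*24 = 24
  bit 1 = 1: r = r^2 * 24 mod 37 = 24^2 * 24 = 21*24 = 23
  bit 2 = 0: r = r^2 mod 37 = 23^2 = 11
  bit 3 = 0: r = r^2 mod 37 = 11^2 = 10
  bit 4 = 1: r = r^2 * 24 mod 37 = 10^2 * 24 = 26*24 = 32
  -> s = B^a = 32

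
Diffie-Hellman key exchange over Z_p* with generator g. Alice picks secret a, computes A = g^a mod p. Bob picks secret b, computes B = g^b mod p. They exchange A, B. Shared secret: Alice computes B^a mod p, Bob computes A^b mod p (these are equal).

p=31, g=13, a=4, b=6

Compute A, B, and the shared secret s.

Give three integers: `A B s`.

A = 13^4 mod 31  (bits of 4 = 100)
  bit 0 = 1: r = r^2 * 13 mod 31 = 1^2 * 13 = 1*13 = 13
  bit 1 = 0: r = r^2 mod 31 = 13^2 = 14
  bit 2 = 0: r = r^2 mod 31 = 14^2 = 10
  -> A = 10
B = 13^6 mod 31  (bits of 6 = 110)
  bit 0 = 1: r = r^2 * 13 mod 31 = 1^2 * 13 = 1*13 = 13
  bit 1 = 1: r = r^2 * 13 mod 31 = 13^2 * 13 = 14*13 = 27
  bit 2 = 0: r = r^2 mod 31 = 27^2 = 16
  -> B = 16
s = B^a = 16^4 mod 31  (bits of 4 = 100)
  bit 0 = 1: r = r^2 * 16 mod 31 = 1^2 * 16 = 1*16 = 16
  bit 1 = 0: r = r^2 mod 31 = 16^2 = 8
  bit 2 = 0: r = r^2 mod 31 = 8^2 = 2
  -> s = B^a = 2

Answer: 10 16 2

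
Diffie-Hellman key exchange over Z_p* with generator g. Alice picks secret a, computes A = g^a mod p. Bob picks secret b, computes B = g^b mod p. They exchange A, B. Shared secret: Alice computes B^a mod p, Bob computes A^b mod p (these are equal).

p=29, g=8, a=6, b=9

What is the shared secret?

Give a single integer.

A = 8^6 mod 29  (bits of 6 = 110)
  bit 0 = 1: r = r^2 * 8 mod 29 = 1^2 * 8 = 1*8 = 8
  bit 1 = 1: r = r^2 * 8 mod 29 = 8^2 * 8 = 6*8 = 19
  bit 2 = 0: r = r^2 mod 29 = 19^2 = 13
  -> A = 13
B = 8^9 mod 29  (bits of 9 = 1001)
  bit 0 = 1: r = r^2 * 8 mod 29 = 1^2 * 8 = 1*8 = 8
  bit 1 = 0: r = r^2 mod 29 = 8^2 = 6
  bit 2 = 0: r = r^2 mod 29 = 6^2 = 7
  bit 3 = 1: r = r^2 * 8 mod 29 = 7^2 * 8 = 20*8 = 15
  -> B = 15
s = B^a = 15^6 mod 29  (bits of 6 = 110)
  bit 0 = 1: r = r^2 * 15 mod 29 = 1^2 * 15 = 1*15 = 15
  bit 1 = 1: r = r^2 * 15 mod 29 = 15^2 * 15 = 22*15 = 11
  bit 2 = 0: r = r^2 mod 29 = 11^2 = 5
  -> s = B^a = 5

Answer: 5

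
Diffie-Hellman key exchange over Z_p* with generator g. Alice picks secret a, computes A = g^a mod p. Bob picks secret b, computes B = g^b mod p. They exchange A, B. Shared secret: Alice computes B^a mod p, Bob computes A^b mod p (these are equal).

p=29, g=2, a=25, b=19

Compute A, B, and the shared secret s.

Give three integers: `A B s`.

Answer: 11 26 15

Derivation:
A = 2^25 mod 29  (bits of 25 = 11001)
  bit 0 = 1: r = r^2 * 2 mod 29 = 1^2 * 2 = 1*2 = 2
  bit 1 = 1: r = r^2 * 2 mod 29 = 2^2 * 2 = 4*2 = 8
  bit 2 = 0: r = r^2 mod 29 = 8^2 = 6
  bit 3 = 0: r = r^2 mod 29 = 6^2 = 7
  bit 4 = 1: r = r^2 * 2 mod 29 = 7^2 * 2 = 20*2 = 11
  -> A = 11
B = 2^19 mod 29  (bits of 19 = 10011)
  bit 0 = 1: r = r^2 * 2 mod 29 = 1^2 * 2 = 1*2 = 2
  bit 1 = 0: r = r^2 mod 29 = 2^2 = 4
  bit 2 = 0: r = r^2 mod 29 = 4^2 = 16
  bit 3 = 1: r = r^2 * 2 mod 29 = 16^2 * 2 = 24*2 = 19
  bit 4 = 1: r = r^2 * 2 mod 29 = 19^2 * 2 = 13*2 = 26
  -> B = 26
s = B^a = 26^25 mod 29  (bits of 25 = 11001)
  bit 0 = 1: r = r^2 * 26 mod 29 = 1^2 * 26 = 1*26 = 26
  bit 1 = 1: r = r^2 * 26 mod 29 = 26^2 * 26 = 9*26 = 2
  bit 2 = 0: r = r^2 mod 29 = 2^2 = 4
  bit 3 = 0: r = r^2 mod 29 = 4^2 = 16
  bit 4 = 1: r = r^2 * 26 mod 29 = 16^2 * 26 = 24*26 = 15
  -> s = B^a = 15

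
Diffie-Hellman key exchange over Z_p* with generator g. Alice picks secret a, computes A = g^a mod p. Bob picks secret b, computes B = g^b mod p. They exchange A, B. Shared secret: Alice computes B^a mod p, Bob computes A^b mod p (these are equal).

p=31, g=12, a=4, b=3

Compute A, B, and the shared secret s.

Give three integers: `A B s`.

A = 12^4 mod 31  (bits of 4 = 100)
  bit 0 = 1: r = r^2 * 12 mod 31 = 1^2 * 12 = 1*12 = 12
  bit 1 = 0: r = r^2 mod 31 = 12^2 = 20
  bit 2 = 0: r = r^2 mod 31 = 20^2 = 28
  -> A = 28
B = 12^3 mod 31  (bits of 3 = 11)
  bit 0 = 1: r = r^2 * 12 mod 31 = 1^2 * 12 = 1*12 = 12
  bit 1 = 1: r = r^2 * 12 mod 31 = 12^2 * 12 = 20*12 = 23
  -> B = 23
s = B^a = 23^4 mod 31  (bits of 4 = 100)
  bit 0 = 1: r = r^2 * 23 mod 31 = 1^2 * 23 = 1*23 = 23
  bit 1 = 0: r = r^2 mod 31 = 23^2 = 2
  bit 2 = 0: r = r^2 mod 31 = 2^2 = 4
  -> s = B^a = 4

Answer: 28 23 4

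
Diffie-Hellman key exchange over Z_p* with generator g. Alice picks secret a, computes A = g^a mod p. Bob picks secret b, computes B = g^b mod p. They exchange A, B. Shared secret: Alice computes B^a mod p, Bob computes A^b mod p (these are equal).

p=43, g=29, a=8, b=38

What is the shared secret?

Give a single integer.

A = 29^8 mod 43  (bits of 8 = 1000)
  bit 0 = 1: r = r^2 * 29 mod 43 = 1^2 * 29 = 1*29 = 29
  bit 1 = 0: r = r^2 mod 43 = 29^2 = 24
  bit 2 = 0: r = r^2 mod 43 = 24^2 = 17
  bit 3 = 0: r = r^2 mod 43 = 17^2 = 31
  -> A = 31
B = 29^38 mod 43  (bits of 38 = 100110)
  bit 0 = 1: r = r^2 * 29 mod 43 = 1^2 * 29 = 1*29 = 29
  bit 1 = 0: r = r^2 mod 43 = 29^2 = 24
  bit 2 = 0: r = r^2 mod 43 = 24^2 = 17
  bit 3 = 1: r = r^2 * 29 mod 43 = 17^2 * 29 = 31*29 = 39
  bit 4 = 1: r = r^2 * 29 mod 43 = 39^2 * 29 = 16*29 = 34
  bit 5 = 0: r = r^2 mod 43 = 34^2 = 38
  -> B = 38
s = B^a = 38^8 mod 43  (bits of 8 = 1000)
  bit 0 = 1: r = r^2 * 38 mod 43 = 1^2 * 38 = 1*38 = 38
  bit 1 = 0: r = r^2 mod 43 = 38^2 = 25
  bit 2 = 0: r = r^2 mod 43 = 25^2 = 23
  bit 3 = 0: r = r^2 mod 43 = 23^2 = 13
  -> s = B^a = 13

Answer: 13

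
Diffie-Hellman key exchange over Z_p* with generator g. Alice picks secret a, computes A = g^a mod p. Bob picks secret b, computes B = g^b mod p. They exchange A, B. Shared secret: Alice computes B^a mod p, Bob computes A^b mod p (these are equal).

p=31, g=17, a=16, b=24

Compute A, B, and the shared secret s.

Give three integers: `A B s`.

Answer: 14 4 4

Derivation:
A = 17^16 mod 31  (bits of 16 = 10000)
  bit 0 = 1: r = r^2 * 17 mod 31 = 1^2 * 17 = 1*17 = 17
  bit 1 = 0: r = r^2 mod 31 = 17^2 = 10
  bit 2 = 0: r = r^2 mod 31 = 10^2 = 7
  bit 3 = 0: r = r^2 mod 31 = 7^2 = 18
  bit 4 = 0: r = r^2 mod 31 = 18^2 = 14
  -> A = 14
B = 17^24 mod 31  (bits of 24 = 11000)
  bit 0 = 1: r = r^2 * 17 mod 31 = 1^2 * 17 = 1*17 = 17
  bit 1 = 1: r = r^2 * 17 mod 31 = 17^2 * 17 = 10*17 = 15
  bit 2 = 0: r = r^2 mod 31 = 15^2 = 8
  bit 3 = 0: r = r^2 mod 31 = 8^2 = 2
  bit 4 = 0: r = r^2 mod 31 = 2^2 = 4
  -> B = 4
s = B^a = 4^16 mod 31  (bits of 16 = 10000)
  bit 0 = 1: r = r^2 * 4 mod 31 = 1^2 * 4 = 1*4 = 4
  bit 1 = 0: r = r^2 mod 31 = 4^2 = 16
  bit 2 = 0: r = r^2 mod 31 = 16^2 = 8
  bit 3 = 0: r = r^2 mod 31 = 8^2 = 2
  bit 4 = 0: r = r^2 mod 31 = 2^2 = 4
  -> s = B^a = 4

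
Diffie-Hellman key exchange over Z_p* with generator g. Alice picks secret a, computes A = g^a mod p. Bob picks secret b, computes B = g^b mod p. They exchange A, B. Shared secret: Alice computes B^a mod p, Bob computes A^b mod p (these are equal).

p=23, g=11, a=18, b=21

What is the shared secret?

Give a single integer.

A = 11^18 mod 23  (bits of 18 = 10010)
  bit 0 = 1: r = r^2 * 11 mod 23 = 1^2 * 11 = 1*11 = 11
  bit 1 = 0: r = r^2 mod 23 = 11^2 = 6
  bit 2 = 0: r = r^2 mod 23 = 6^2 = 13
  bit 3 = 1: r = r^2 * 11 mod 23 = 13^2 * 11 = 8*11 = 19
  bit 4 = 0: r = r^2 mod 23 = 19^2 = 16
  -> A = 16
B = 11^21 mod 23  (bits of 21 = 10101)
  bit 0 = 1: r = r^2 * 11 mod 23 = 1^2 * 11 = 1*11 = 11
  bit 1 = 0: r = r^2 mod 23 = 11^2 = 6
  bit 2 = 1: r = r^2 * 11 mod 23 = 6^2 * 11 = 13*11 = 5
  bit 3 = 0: r = r^2 mod 23 = 5^2 = 2
  bit 4 = 1: r = r^2 * 11 mod 23 = 2^2 * 11 = 4*11 = 21
  -> B = 21
s = B^a = 21^18 mod 23  (bits of 18 = 10010)
  bit 0 = 1: r = r^2 * 21 mod 23 = 1^2 * 21 = 1*21 = 21
  bit 1 = 0: r = r^2 mod 23 = 21^2 = 4
  bit 2 = 0: r = r^2 mod 23 = 4^2 = 16
  bit 3 = 1: r = r^2 * 21 mod 23 = 16^2 * 21 = 3*21 = 17
  bit 4 = 0: r = r^2 mod 23 = 17^2 = 13
  -> s = B^a = 13

Answer: 13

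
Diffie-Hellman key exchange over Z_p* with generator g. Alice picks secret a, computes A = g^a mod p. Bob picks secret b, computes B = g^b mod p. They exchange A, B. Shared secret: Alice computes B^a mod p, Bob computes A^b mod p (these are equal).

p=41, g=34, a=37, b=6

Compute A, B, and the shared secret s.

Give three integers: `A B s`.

A = 34^37 mod 41  (bits of 37 = 100101)
  bit 0 = 1: r = r^2 * 34 mod 41 = 1^2 * 34 = 1*34 = 34
  bit 1 = 0: r = r^2 mod 41 = 34^2 = 8
  bit 2 = 0: r = r^2 mod 41 = 8^2 = 23
  bit 3 = 1: r = r^2 * 34 mod 41 = 23^2 * 34 = 37*34 = 28
  bit 4 = 0: r = r^2 mod 41 = 28^2 = 5
  bit 5 = 1: r = r^2 * 34 mod 41 = 5^2 * 34 = 25*34 = 30
  -> A = 30
B = 34^6 mod 41  (bits of 6 = 110)
  bit 0 = 1: r = r^2 * 34 mod 41 = 1^2 * 34 = 1*34 = 34
  bit 1 = 1: r = r^2 * 34 mod 41 = 34^2 * 34 = 8*34 = 26
  bit 2 = 0: r = r^2 mod 41 = 26^2 = 20
  -> B = 20
s = B^a = 20^37 mod 41  (bits of 37 = 100101)
  bit 0 = 1: r = r^2 * 20 mod 41 = 1^2 * 20 = 1*20 = 20
  bit 1 = 0: r = r^2 mod 41 = 20^2 = 31
  bit 2 = 0: r = r^2 mod 41 = 31^2 = 18
  bit 3 = 1: r = r^2 * 20 mod 41 = 18^2 * 20 = 37*20 = 2
  bit 4 = 0: r = r^2 mod 41 = 2^2 = 4
  bit 5 = 1: r = r^2 * 20 mod 41 = 4^2 * 20 = 16*20 = 33
  -> s = B^a = 33

Answer: 30 20 33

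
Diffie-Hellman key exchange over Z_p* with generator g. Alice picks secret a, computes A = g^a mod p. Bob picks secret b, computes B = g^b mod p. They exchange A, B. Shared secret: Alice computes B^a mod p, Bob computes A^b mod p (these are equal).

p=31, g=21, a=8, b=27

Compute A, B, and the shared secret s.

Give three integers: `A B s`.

A = 21^8 mod 31  (bits of 8 = 1000)
  bit 0 = 1: r = r^2 * 21 mod 31 = 1^2 * 21 = 1*21 = 21
  bit 1 = 0: r = r^2 mod 31 = 21^2 = 7
  bit 2 = 0: r = r^2 mod 31 = 7^2 = 18
  bit 3 = 0: r = r^2 mod 31 = 18^2 = 14
  -> A = 14
B = 21^27 mod 31  (bits of 27 = 11011)
  bit 0 = 1: r = r^2 * 21 mod 31 = 1^2 * 21 = 1*21 = 21
  bit 1 = 1: r = r^2 * 21 mod 31 = 21^2 * 21 = 7*21 = 23
  bit 2 = 0: r = r^2 mod 31 = 23^2 = 2
  bit 3 = 1: r = r^2 * 21 mod 31 = 2^2 * 21 = 4*21 = 22
  bit 4 = 1: r = r^2 * 21 mod 31 = 22^2 * 21 = 19*21 = 27
  -> B = 27
s = B^a = 27^8 mod 31  (bits of 8 = 1000)
  bit 0 = 1: r = r^2 * 27 mod 31 = 1^2 * 27 = 1*27 = 27
  bit 1 = 0: r = r^2 mod 31 = 27^2 = 16
  bit 2 = 0: r = r^2 mod 31 = 16^2 = 8
  bit 3 = 0: r = r^2 mod 31 = 8^2 = 2
  -> s = B^a = 2

Answer: 14 27 2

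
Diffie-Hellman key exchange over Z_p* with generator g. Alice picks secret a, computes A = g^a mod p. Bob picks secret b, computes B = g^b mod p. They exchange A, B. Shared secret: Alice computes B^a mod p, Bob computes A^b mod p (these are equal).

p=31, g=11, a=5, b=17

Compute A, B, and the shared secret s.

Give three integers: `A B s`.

A = 11^5 mod 31  (bits of 5 = 101)
  bit 0 = 1: r = r^2 * 11 mod 31 = 1^2 * 11 = 1*11 = 11
  bit 1 = 0: r = r^2 mod 31 = 11^2 = 28
  bit 2 = 1: r = r^2 * 11 mod 31 = 28^2 * 11 = 9*11 = 6
  -> A = 6
B = 11^17 mod 31  (bits of 17 = 10001)
  bit 0 = 1: r = r^2 * 11 mod 31 = 1^2 * 11 = 1*11 = 11
  bit 1 = 0: r = r^2 mod 31 = 11^2 = 28
  bit 2 = 0: r = r^2 mod 31 = 28^2 = 9
  bit 3 = 0: r = r^2 mod 31 = 9^2 = 19
  bit 4 = 1: r = r^2 * 11 mod 31 = 19^2 * 11 = 20*11 = 3
  -> B = 3
s = B^a = 3^5 mod 31  (bits of 5 = 101)
  bit 0 = 1: r = r^2 * 3 mod 31 = 1^2 * 3 = 1*3 = 3
  bit 1 = 0: r = r^2 mod 31 = 3^2 = 9
  bit 2 = 1: r = r^2 * 3 mod 31 = 9^2 * 3 = 19*3 = 26
  -> s = B^a = 26

Answer: 6 3 26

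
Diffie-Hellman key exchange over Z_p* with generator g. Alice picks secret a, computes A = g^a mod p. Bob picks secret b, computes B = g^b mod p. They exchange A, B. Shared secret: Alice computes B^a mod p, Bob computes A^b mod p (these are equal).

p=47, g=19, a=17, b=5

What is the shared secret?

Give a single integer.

Answer: 11

Derivation:
A = 19^17 mod 47  (bits of 17 = 10001)
  bit 0 = 1: r = r^2 * 19 mod 47 = 1^2 * 19 = 1*19 = 19
  bit 1 = 0: r = r^2 mod 47 = 19^2 = 32
  bit 2 = 0: r = r^2 mod 47 = 32^2 = 37
  bit 3 = 0: r = r^2 mod 47 = 37^2 = 6
  bit 4 = 1: r = r^2 * 19 mod 47 = 6^2 * 19 = 36*19 = 26
  -> A = 26
B = 19^5 mod 47  (bits of 5 = 101)
  bit 0 = 1: r = r^2 * 19 mod 47 = 1^2 * 19 = 1*19 = 19
  bit 1 = 0: r = r^2 mod 47 = 19^2 = 32
  bit 2 = 1: r = r^2 * 19 mod 47 = 32^2 * 19 = 37*19 = 45
  -> B = 45
s = B^a = 45^17 mod 47  (bits of 17 = 10001)
  bit 0 = 1: r = r^2 * 45 mod 47 = 1^2 * 45 = 1*45 = 45
  bit 1 = 0: r = r^2 mod 47 = 45^2 = 4
  bit 2 = 0: r = r^2 mod 47 = 4^2 = 16
  bit 3 = 0: r = r^2 mod 47 = 16^2 = 21
  bit 4 = 1: r = r^2 * 45 mod 47 = 21^2 * 45 = 18*45 = 11
  -> s = B^a = 11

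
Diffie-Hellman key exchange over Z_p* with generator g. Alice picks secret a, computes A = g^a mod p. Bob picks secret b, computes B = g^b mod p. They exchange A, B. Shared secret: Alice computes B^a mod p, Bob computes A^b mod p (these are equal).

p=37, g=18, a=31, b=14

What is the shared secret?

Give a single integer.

Answer: 28

Derivation:
A = 18^31 mod 37  (bits of 31 = 11111)
  bit 0 = 1: r = r^2 * 18 mod 37 = 1^2 * 18 = 1*18 = 18
  bit 1 = 1: r = r^2 * 18 mod 37 = 18^2 * 18 = 28*18 = 23
  bit 2 = 1: r = r^2 * 18 mod 37 = 23^2 * 18 = 11*18 = 13
  bit 3 = 1: r = r^2 * 18 mod 37 = 13^2 * 18 = 21*18 = 8
  bit 4 = 1: r = r^2 * 18 mod 37 = 8^2 * 18 = 27*18 = 5
  -> A = 5
B = 18^14 mod 37  (bits of 14 = 1110)
  bit 0 = 1: r = r^2 * 18 mod 37 = 1^2 * 18 = 1*18 = 18
  bit 1 = 1: r = r^2 * 18 mod 37 = 18^2 * 18 = 28*18 = 23
  bit 2 = 1: r = r^2 * 18 mod 37 = 23^2 * 18 = 11*18 = 13
  bit 3 = 0: r = r^2 mod 37 = 13^2 = 21
  -> B = 21
s = B^a = 21^31 mod 37  (bits of 31 = 11111)
  bit 0 = 1: r = r^2 * 21 mod 37 = 1^2 * 21 = 1*21 = 21
  bit 1 = 1: r = r^2 * 21 mod 37 = 21^2 * 21 = 34*21 = 11
  bit 2 = 1: r = r^2 * 21 mod 37 = 11^2 * 21 = 10*21 = 25
  bit 3 = 1: r = r^2 * 21 mod 37 = 25^2 * 21 = 33*21 = 27
  bit 4 = 1: r = r^2 * 21 mod 37 = 27^2 * 21 = 26*21 = 28
  -> s = B^a = 28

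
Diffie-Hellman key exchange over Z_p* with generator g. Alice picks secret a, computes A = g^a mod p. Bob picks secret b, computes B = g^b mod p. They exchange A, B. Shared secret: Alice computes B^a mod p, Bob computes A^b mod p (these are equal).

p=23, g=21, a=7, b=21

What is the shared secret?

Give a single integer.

Answer: 7

Derivation:
A = 21^7 mod 23  (bits of 7 = 111)
  bit 0 = 1: r = r^2 * 21 mod 23 = 1^2 * 21 = 1*21 = 21
  bit 1 = 1: r = r^2 * 21 mod 23 = 21^2 * 21 = 4*21 = 15
  bit 2 = 1: r = r^2 * 21 mod 23 = 15^2 * 21 = 18*21 = 10
  -> A = 10
B = 21^21 mod 23  (bits of 21 = 10101)
  bit 0 = 1: r = r^2 * 21 mod 23 = 1^2 * 21 = 1*21 = 21
  bit 1 = 0: r = r^2 mod 23 = 21^2 = 4
  bit 2 = 1: r = r^2 * 21 mod 23 = 4^2 * 21 = 16*21 = 14
  bit 3 = 0: r = r^2 mod 23 = 14^2 = 12
  bit 4 = 1: r = r^2 * 21 mod 23 = 12^2 * 21 = 6*21 = 11
  -> B = 11
s = B^a = 11^7 mod 23  (bits of 7 = 111)
  bit 0 = 1: r = r^2 * 11 mod 23 = 1^2 * 11 = 1*11 = 11
  bit 1 = 1: r = r^2 * 11 mod 23 = 11^2 * 11 = 6*11 = 20
  bit 2 = 1: r = r^2 * 11 mod 23 = 20^2 * 11 = 9*11 = 7
  -> s = B^a = 7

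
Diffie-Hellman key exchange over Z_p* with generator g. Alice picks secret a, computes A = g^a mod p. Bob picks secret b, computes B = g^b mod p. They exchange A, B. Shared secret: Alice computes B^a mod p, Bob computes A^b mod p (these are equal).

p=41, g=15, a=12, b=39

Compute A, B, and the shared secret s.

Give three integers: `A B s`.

A = 15^12 mod 41  (bits of 12 = 1100)
  bit 0 = 1: r = r^2 * 15 mod 41 = 1^2 * 15 = 1*15 = 15
  bit 1 = 1: r = r^2 * 15 mod 41 = 15^2 * 15 = 20*15 = 13
  bit 2 = 0: r = r^2 mod 41 = 13^2 = 5
  bit 3 = 0: r = r^2 mod 41 = 5^2 = 25
  -> A = 25
B = 15^39 mod 41  (bits of 39 = 100111)
  bit 0 = 1: r = r^2 * 15 mod 41 = 1^2 * 15 = 1*15 = 15
  bit 1 = 0: r = r^2 mod 41 = 15^2 = 20
  bit 2 = 0: r = r^2 mod 41 = 20^2 = 31
  bit 3 = 1: r = r^2 * 15 mod 41 = 31^2 * 15 = 18*15 = 24
  bit 4 = 1: r = r^2 * 15 mod 41 = 24^2 * 15 = 2*15 = 30
  bit 5 = 1: r = r^2 * 15 mod 41 = 30^2 * 15 = 39*15 = 11
  -> B = 11
s = B^a = 11^12 mod 41  (bits of 12 = 1100)
  bit 0 = 1: r = r^2 * 11 mod 41 = 1^2 * 11 = 1*11 = 11
  bit 1 = 1: r = r^2 * 11 mod 41 = 11^2 * 11 = 39*11 = 19
  bit 2 = 0: r = r^2 mod 41 = 19^2 = 33
  bit 3 = 0: r = r^2 mod 41 = 33^2 = 23
  -> s = B^a = 23

Answer: 25 11 23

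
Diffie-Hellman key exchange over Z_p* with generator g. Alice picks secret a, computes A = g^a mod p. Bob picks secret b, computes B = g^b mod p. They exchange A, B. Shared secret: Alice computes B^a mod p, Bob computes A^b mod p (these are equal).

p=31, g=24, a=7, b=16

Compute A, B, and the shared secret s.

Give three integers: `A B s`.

Answer: 3 7 28

Derivation:
A = 24^7 mod 31  (bits of 7 = 111)
  bit 0 = 1: r = r^2 * 24 mod 31 = 1^2 * 24 = 1*24 = 24
  bit 1 = 1: r = r^2 * 24 mod 31 = 24^2 * 24 = 18*24 = 29
  bit 2 = 1: r = r^2 * 24 mod 31 = 29^2 * 24 = 4*24 = 3
  -> A = 3
B = 24^16 mod 31  (bits of 16 = 10000)
  bit 0 = 1: r = r^2 * 24 mod 31 = 1^2 * 24 = 1*24 = 24
  bit 1 = 0: r = r^2 mod 31 = 24^2 = 18
  bit 2 = 0: r = r^2 mod 31 = 18^2 = 14
  bit 3 = 0: r = r^2 mod 31 = 14^2 = 10
  bit 4 = 0: r = r^2 mod 31 = 10^2 = 7
  -> B = 7
s = B^a = 7^7 mod 31  (bits of 7 = 111)
  bit 0 = 1: r = r^2 * 7 mod 31 = 1^2 * 7 = 1*7 = 7
  bit 1 = 1: r = r^2 * 7 mod 31 = 7^2 * 7 = 18*7 = 2
  bit 2 = 1: r = r^2 * 7 mod 31 = 2^2 * 7 = 4*7 = 28
  -> s = B^a = 28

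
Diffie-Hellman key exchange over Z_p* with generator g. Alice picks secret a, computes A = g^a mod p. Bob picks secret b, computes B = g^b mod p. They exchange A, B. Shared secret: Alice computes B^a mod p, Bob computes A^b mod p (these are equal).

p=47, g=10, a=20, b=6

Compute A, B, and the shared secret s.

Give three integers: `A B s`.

A = 10^20 mod 47  (bits of 20 = 10100)
  bit 0 = 1: r = r^2 * 10 mod 47 = 1^2 * 10 = 1*10 = 10
  bit 1 = 0: r = r^2 mod 47 = 10^2 = 6
  bit 2 = 1: r = r^2 * 10 mod 47 = 6^2 * 10 = 36*10 = 31
  bit 3 = 0: r = r^2 mod 47 = 31^2 = 21
  bit 4 = 0: r = r^2 mod 47 = 21^2 = 18
  -> A = 18
B = 10^6 mod 47  (bits of 6 = 110)
  bit 0 = 1: r = r^2 * 10 mod 47 = 1^2 * 10 = 1*10 = 10
  bit 1 = 1: r = r^2 * 10 mod 47 = 10^2 * 10 = 6*10 = 13
  bit 2 = 0: r = r^2 mod 47 = 13^2 = 28
  -> B = 28
s = B^a = 28^20 mod 47  (bits of 20 = 10100)
  bit 0 = 1: r = r^2 * 28 mod 47 = 1^2 * 28 = 1*28 = 28
  bit 1 = 0: r = r^2 mod 47 = 28^2 = 32
  bit 2 = 1: r = r^2 * 28 mod 47 = 32^2 * 28 = 37*28 = 2
  bit 3 = 0: r = r^2 mod 47 = 2^2 = 4
  bit 4 = 0: r = r^2 mod 47 = 4^2 = 16
  -> s = B^a = 16

Answer: 18 28 16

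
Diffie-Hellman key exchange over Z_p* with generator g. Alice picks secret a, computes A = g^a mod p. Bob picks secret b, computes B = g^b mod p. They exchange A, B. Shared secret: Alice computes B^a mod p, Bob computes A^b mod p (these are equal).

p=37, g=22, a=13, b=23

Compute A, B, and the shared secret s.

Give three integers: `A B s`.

A = 22^13 mod 37  (bits of 13 = 1101)
  bit 0 = 1: r = r^2 * 22 mod 37 = 1^2 * 22 = 1*22 = 22
  bit 1 = 1: r = r^2 * 22 mod 37 = 22^2 * 22 = 3*22 = 29
  bit 2 = 0: r = r^2 mod 37 = 29^2 = 27
  bit 3 = 1: r = r^2 * 22 mod 37 = 27^2 * 22 = 26*22 = 17
  -> A = 17
B = 22^23 mod 37  (bits of 23 = 10111)
  bit 0 = 1: r = r^2 * 22 mod 37 = 1^2 * 22 = 1*22 = 22
  bit 1 = 0: r = r^2 mod 37 = 22^2 = 3
  bit 2 = 1: r = r^2 * 22 mod 37 = 3^2 * 22 = 9*22 = 13
  bit 3 = 1: r = r^2 * 22 mod 37 = 13^2 * 22 = 21*22 = 18
  bit 4 = 1: r = r^2 * 22 mod 37 = 18^2 * 22 = 28*22 = 24
  -> B = 24
s = B^a = 24^13 mod 37  (bits of 13 = 1101)
  bit 0 = 1: r = r^2 * 24 mod 37 = 1^2 * 24 = 1*24 = 24
  bit 1 = 1: r = r^2 * 24 mod 37 = 24^2 * 24 = 21*24 = 23
  bit 2 = 0: r = r^2 mod 37 = 23^2 = 11
  bit 3 = 1: r = r^2 * 24 mod 37 = 11^2 * 24 = 10*24 = 18
  -> s = B^a = 18

Answer: 17 24 18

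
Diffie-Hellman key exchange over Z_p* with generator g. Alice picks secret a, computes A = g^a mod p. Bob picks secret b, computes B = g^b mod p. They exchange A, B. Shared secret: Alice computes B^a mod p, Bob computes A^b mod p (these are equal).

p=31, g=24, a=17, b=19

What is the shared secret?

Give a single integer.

A = 24^17 mod 31  (bits of 17 = 10001)
  bit 0 = 1: r = r^2 * 24 mod 31 = 1^2 * 24 = 1*24 = 24
  bit 1 = 0: r = r^2 mod 31 = 24^2 = 18
  bit 2 = 0: r = r^2 mod 31 = 18^2 = 14
  bit 3 = 0: r = r^2 mod 31 = 14^2 = 10
  bit 4 = 1: r = r^2 * 24 mod 31 = 10^2 * 24 = 7*24 = 13
  -> A = 13
B = 24^19 mod 31  (bits of 19 = 10011)
  bit 0 = 1: r = r^2 * 24 mod 31 = 1^2 * 24 = 1*24 = 24
  bit 1 = 0: r = r^2 mod 31 = 24^2 = 18
  bit 2 = 0: r = r^2 mod 31 = 18^2 = 14
  bit 3 = 1: r = r^2 * 24 mod 31 = 14^2 * 24 = 10*24 = 23
  bit 4 = 1: r = r^2 * 24 mod 31 = 23^2 * 24 = 2*24 = 17
  -> B = 17
s = B^a = 17^17 mod 31  (bits of 17 = 10001)
  bit 0 = 1: r = r^2 * 17 mod 31 = 1^2 * 17 = 1*17 = 17
  bit 1 = 0: r = r^2 mod 31 = 17^2 = 10
  bit 2 = 0: r = r^2 mod 31 = 10^2 = 7
  bit 3 = 0: r = r^2 mod 31 = 7^2 = 18
  bit 4 = 1: r = r^2 * 17 mod 31 = 18^2 * 17 = 14*17 = 21
  -> s = B^a = 21

Answer: 21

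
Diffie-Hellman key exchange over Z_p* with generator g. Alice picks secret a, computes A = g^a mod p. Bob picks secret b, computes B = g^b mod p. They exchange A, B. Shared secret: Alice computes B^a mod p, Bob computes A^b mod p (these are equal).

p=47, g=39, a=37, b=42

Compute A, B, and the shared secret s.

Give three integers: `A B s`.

Answer: 44 27 18

Derivation:
A = 39^37 mod 47  (bits of 37 = 100101)
  bit 0 = 1: r = r^2 * 39 mod 47 = 1^2 * 39 = 1*39 = 39
  bit 1 = 0: r = r^2 mod 47 = 39^2 = 17
  bit 2 = 0: r = r^2 mod 47 = 17^2 = 7
  bit 3 = 1: r = r^2 * 39 mod 47 = 7^2 * 39 = 2*39 = 31
  bit 4 = 0: r = r^2 mod 47 = 31^2 = 21
  bit 5 = 1: r = r^2 * 39 mod 47 = 21^2 * 39 = 18*39 = 44
  -> A = 44
B = 39^42 mod 47  (bits of 42 = 101010)
  bit 0 = 1: r = r^2 * 39 mod 47 = 1^2 * 39 = 1*39 = 39
  bit 1 = 0: r = r^2 mod 47 = 39^2 = 17
  bit 2 = 1: r = r^2 * 39 mod 47 = 17^2 * 39 = 7*39 = 38
  bit 3 = 0: r = r^2 mod 47 = 38^2 = 34
  bit 4 = 1: r = r^2 * 39 mod 47 = 34^2 * 39 = 28*39 = 11
  bit 5 = 0: r = r^2 mod 47 = 11^2 = 27
  -> B = 27
s = B^a = 27^37 mod 47  (bits of 37 = 100101)
  bit 0 = 1: r = r^2 * 27 mod 47 = 1^2 * 27 = 1*27 = 27
  bit 1 = 0: r = r^2 mod 47 = 27^2 = 24
  bit 2 = 0: r = r^2 mod 47 = 24^2 = 12
  bit 3 = 1: r = r^2 * 27 mod 47 = 12^2 * 27 = 3*27 = 34
  bit 4 = 0: r = r^2 mod 47 = 34^2 = 28
  bit 5 = 1: r = r^2 * 27 mod 47 = 28^2 * 27 = 32*27 = 18
  -> s = B^a = 18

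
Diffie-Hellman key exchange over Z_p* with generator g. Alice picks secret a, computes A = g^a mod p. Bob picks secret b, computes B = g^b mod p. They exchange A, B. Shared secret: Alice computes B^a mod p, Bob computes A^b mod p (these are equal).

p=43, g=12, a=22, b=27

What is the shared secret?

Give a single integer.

A = 12^22 mod 43  (bits of 22 = 10110)
  bit 0 = 1: r = r^2 * 12 mod 43 = 1^2 * 12 = 1*12 = 12
  bit 1 = 0: r = r^2 mod 43 = 12^2 = 15
  bit 2 = 1: r = r^2 * 12 mod 43 = 15^2 * 12 = 10*12 = 34
  bit 3 = 1: r = r^2 * 12 mod 43 = 34^2 * 12 = 38*12 = 26
  bit 4 = 0: r = r^2 mod 43 = 26^2 = 31
  -> A = 31
B = 12^27 mod 43  (bits of 27 = 11011)
  bit 0 = 1: r = r^2 * 12 mod 43 = 1^2 * 12 = 1*12 = 12
  bit 1 = 1: r = r^2 * 12 mod 43 = 12^2 * 12 = 15*12 = 8
  bit 2 = 0: r = r^2 mod 43 = 8^2 = 21
  bit 3 = 1: r = r^2 * 12 mod 43 = 21^2 * 12 = 11*12 = 3
  bit 4 = 1: r = r^2 * 12 mod 43 = 3^2 * 12 = 9*12 = 22
  -> B = 22
s = B^a = 22^22 mod 43  (bits of 22 = 10110)
  bit 0 = 1: r = r^2 * 22 mod 43 = 1^2 * 22 = 1*22 = 22
  bit 1 = 0: r = r^2 mod 43 = 22^2 = 11
  bit 2 = 1: r = r^2 * 22 mod 43 = 11^2 * 22 = 35*22 = 39
  bit 3 = 1: r = r^2 * 22 mod 43 = 39^2 * 22 = 16*22 = 8
  bit 4 = 0: r = r^2 mod 43 = 8^2 = 21
  -> s = B^a = 21

Answer: 21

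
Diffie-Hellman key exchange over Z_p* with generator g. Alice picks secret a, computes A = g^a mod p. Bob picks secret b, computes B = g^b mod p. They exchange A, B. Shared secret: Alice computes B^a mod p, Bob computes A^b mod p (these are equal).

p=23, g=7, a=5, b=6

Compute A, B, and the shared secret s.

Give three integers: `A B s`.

Answer: 17 4 12

Derivation:
A = 7^5 mod 23  (bits of 5 = 101)
  bit 0 = 1: r = r^2 * 7 mod 23 = 1^2 * 7 = 1*7 = 7
  bit 1 = 0: r = r^2 mod 23 = 7^2 = 3
  bit 2 = 1: r = r^2 * 7 mod 23 = 3^2 * 7 = 9*7 = 17
  -> A = 17
B = 7^6 mod 23  (bits of 6 = 110)
  bit 0 = 1: r = r^2 * 7 mod 23 = 1^2 * 7 = 1*7 = 7
  bit 1 = 1: r = r^2 * 7 mod 23 = 7^2 * 7 = 3*7 = 21
  bit 2 = 0: r = r^2 mod 23 = 21^2 = 4
  -> B = 4
s = B^a = 4^5 mod 23  (bits of 5 = 101)
  bit 0 = 1: r = r^2 * 4 mod 23 = 1^2 * 4 = 1*4 = 4
  bit 1 = 0: r = r^2 mod 23 = 4^2 = 16
  bit 2 = 1: r = r^2 * 4 mod 23 = 16^2 * 4 = 3*4 = 12
  -> s = B^a = 12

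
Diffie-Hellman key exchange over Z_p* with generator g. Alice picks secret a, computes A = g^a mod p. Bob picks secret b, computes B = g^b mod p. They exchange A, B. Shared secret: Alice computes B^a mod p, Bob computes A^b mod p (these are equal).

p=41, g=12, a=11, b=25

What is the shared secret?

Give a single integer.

Answer: 14

Derivation:
A = 12^11 mod 41  (bits of 11 = 1011)
  bit 0 = 1: r = r^2 * 12 mod 41 = 1^2 * 12 = 1*12 = 12
  bit 1 = 0: r = r^2 mod 41 = 12^2 = 21
  bit 2 = 1: r = r^2 * 12 mod 41 = 21^2 * 12 = 31*12 = 3
  bit 3 = 1: r = r^2 * 12 mod 41 = 3^2 * 12 = 9*12 = 26
  -> A = 26
B = 12^25 mod 41  (bits of 25 = 11001)
  bit 0 = 1: r = r^2 * 12 mod 41 = 1^2 * 12 = 1*12 = 12
  bit 1 = 1: r = r^2 * 12 mod 41 = 12^2 * 12 = 21*12 = 6
  bit 2 = 0: r = r^2 mod 41 = 6^2 = 36
  bit 3 = 0: r = r^2 mod 41 = 36^2 = 25
  bit 4 = 1: r = r^2 * 12 mod 41 = 25^2 * 12 = 10*12 = 38
  -> B = 38
s = B^a = 38^11 mod 41  (bits of 11 = 1011)
  bit 0 = 1: r = r^2 * 38 mod 41 = 1^2 * 38 = 1*38 = 38
  bit 1 = 0: r = r^2 mod 41 = 38^2 = 9
  bit 2 = 1: r = r^2 * 38 mod 41 = 9^2 * 38 = 40*38 = 3
  bit 3 = 1: r = r^2 * 38 mod 41 = 3^2 * 38 = 9*38 = 14
  -> s = B^a = 14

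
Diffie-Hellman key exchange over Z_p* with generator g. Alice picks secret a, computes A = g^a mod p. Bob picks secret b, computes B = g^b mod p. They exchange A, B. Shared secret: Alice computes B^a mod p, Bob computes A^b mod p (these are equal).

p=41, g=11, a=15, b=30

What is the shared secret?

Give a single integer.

A = 11^15 mod 41  (bits of 15 = 1111)
  bit 0 = 1: r = r^2 * 11 mod 41 = 1^2 * 11 = 1*11 = 11
  bit 1 = 1: r = r^2 * 11 mod 41 = 11^2 * 11 = 39*11 = 19
  bit 2 = 1: r = r^2 * 11 mod 41 = 19^2 * 11 = 33*11 = 35
  bit 3 = 1: r = r^2 * 11 mod 41 = 35^2 * 11 = 36*11 = 27
  -> A = 27
B = 11^30 mod 41  (bits of 30 = 11110)
  bit 0 = 1: r = r^2 * 11 mod 41 = 1^2 * 11 = 1*11 = 11
  bit 1 = 1: r = r^2 * 11 mod 41 = 11^2 * 11 = 39*11 = 19
  bit 2 = 1: r = r^2 * 11 mod 41 = 19^2 * 11 = 33*11 = 35
  bit 3 = 1: r = r^2 * 11 mod 41 = 35^2 * 11 = 36*11 = 27
  bit 4 = 0: r = r^2 mod 41 = 27^2 = 32
  -> B = 32
s = B^a = 32^15 mod 41  (bits of 15 = 1111)
  bit 0 = 1: r = r^2 * 32 mod 41 = 1^2 * 32 = 1*32 = 32
  bit 1 = 1: r = r^2 * 32 mod 41 = 32^2 * 32 = 40*32 = 9
  bit 2 = 1: r = r^2 * 32 mod 41 = 9^2 * 32 = 40*32 = 9
  bit 3 = 1: r = r^2 * 32 mod 41 = 9^2 * 32 = 40*32 = 9
  -> s = B^a = 9

Answer: 9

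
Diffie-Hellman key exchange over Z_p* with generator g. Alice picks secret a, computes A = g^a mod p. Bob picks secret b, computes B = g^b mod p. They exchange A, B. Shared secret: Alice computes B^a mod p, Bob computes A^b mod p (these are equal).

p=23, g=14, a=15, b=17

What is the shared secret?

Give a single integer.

Answer: 11

Derivation:
A = 14^15 mod 23  (bits of 15 = 1111)
  bit 0 = 1: r = r^2 * 14 mod 23 = 1^2 * 14 = 1*14 = 14
  bit 1 = 1: r = r^2 * 14 mod 23 = 14^2 * 14 = 12*14 = 7
  bit 2 = 1: r = r^2 * 14 mod 23 = 7^2 * 14 = 3*14 = 19
  bit 3 = 1: r = r^2 * 14 mod 23 = 19^2 * 14 = 16*14 = 17
  -> A = 17
B = 14^17 mod 23  (bits of 17 = 10001)
  bit 0 = 1: r = r^2 * 14 mod 23 = 1^2 * 14 = 1*14 = 14
  bit 1 = 0: r = r^2 mod 23 = 14^2 = 12
  bit 2 = 0: r = r^2 mod 23 = 12^2 = 6
  bit 3 = 0: r = r^2 mod 23 = 6^2 = 13
  bit 4 = 1: r = r^2 * 14 mod 23 = 13^2 * 14 = 8*14 = 20
  -> B = 20
s = B^a = 20^15 mod 23  (bits of 15 = 1111)
  bit 0 = 1: r = r^2 * 20 mod 23 = 1^2 * 20 = 1*20 = 20
  bit 1 = 1: r = r^2 * 20 mod 23 = 20^2 * 20 = 9*20 = 19
  bit 2 = 1: r = r^2 * 20 mod 23 = 19^2 * 20 = 16*20 = 21
  bit 3 = 1: r = r^2 * 20 mod 23 = 21^2 * 20 = 4*20 = 11
  -> s = B^a = 11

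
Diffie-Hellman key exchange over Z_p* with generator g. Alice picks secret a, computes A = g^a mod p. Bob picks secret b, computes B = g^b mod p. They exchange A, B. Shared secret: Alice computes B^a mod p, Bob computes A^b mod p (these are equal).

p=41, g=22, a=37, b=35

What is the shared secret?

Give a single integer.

Answer: 38

Derivation:
A = 22^37 mod 41  (bits of 37 = 100101)
  bit 0 = 1: r = r^2 * 22 mod 41 = 1^2 * 22 = 1*22 = 22
  bit 1 = 0: r = r^2 mod 41 = 22^2 = 33
  bit 2 = 0: r = r^2 mod 41 = 33^2 = 23
  bit 3 = 1: r = r^2 * 22 mod 41 = 23^2 * 22 = 37*22 = 35
  bit 4 = 0: r = r^2 mod 41 = 35^2 = 36
  bit 5 = 1: r = r^2 * 22 mod 41 = 36^2 * 22 = 25*22 = 17
  -> A = 17
B = 22^35 mod 41  (bits of 35 = 100011)
  bit 0 = 1: r = r^2 * 22 mod 41 = 1^2 * 22 = 1*22 = 22
  bit 1 = 0: r = r^2 mod 41 = 22^2 = 33
  bit 2 = 0: r = r^2 mod 41 = 33^2 = 23
  bit 3 = 0: r = r^2 mod 41 = 23^2 = 37
  bit 4 = 1: r = r^2 * 22 mod 41 = 37^2 * 22 = 16*22 = 24
  bit 5 = 1: r = r^2 * 22 mod 41 = 24^2 * 22 = 2*22 = 3
  -> B = 3
s = B^a = 3^37 mod 41  (bits of 37 = 100101)
  bit 0 = 1: r = r^2 * 3 mod 41 = 1^2 * 3 = 1*3 = 3
  bit 1 = 0: r = r^2 mod 41 = 3^2 = 9
  bit 2 = 0: r = r^2 mod 41 = 9^2 = 40
  bit 3 = 1: r = r^2 * 3 mod 41 = 40^2 * 3 = 1*3 = 3
  bit 4 = 0: r = r^2 mod 41 = 3^2 = 9
  bit 5 = 1: r = r^2 * 3 mod 41 = 9^2 * 3 = 40*3 = 38
  -> s = B^a = 38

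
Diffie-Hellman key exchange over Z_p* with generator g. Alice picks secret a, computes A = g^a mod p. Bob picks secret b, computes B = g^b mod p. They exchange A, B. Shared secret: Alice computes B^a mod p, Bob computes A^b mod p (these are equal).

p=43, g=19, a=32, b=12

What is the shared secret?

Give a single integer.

A = 19^32 mod 43  (bits of 32 = 100000)
  bit 0 = 1: r = r^2 * 19 mod 43 = 1^2 * 19 = 1*19 = 19
  bit 1 = 0: r = r^2 mod 43 = 19^2 = 17
  bit 2 = 0: r = r^2 mod 43 = 17^2 = 31
  bit 3 = 0: r = r^2 mod 43 = 31^2 = 15
  bit 4 = 0: r = r^2 mod 43 = 15^2 = 10
  bit 5 = 0: r = r^2 mod 43 = 10^2 = 14
  -> A = 14
B = 19^12 mod 43  (bits of 12 = 1100)
  bit 0 = 1: r = r^2 * 19 mod 43 = 1^2 * 19 = 1*19 = 19
  bit 1 = 1: r = r^2 * 19 mod 43 = 19^2 * 19 = 17*19 = 22
  bit 2 = 0: r = r^2 mod 43 = 22^2 = 11
  bit 3 = 0: r = r^2 mod 43 = 11^2 = 35
  -> B = 35
s = B^a = 35^32 mod 43  (bits of 32 = 100000)
  bit 0 = 1: r = r^2 * 35 mod 43 = 1^2 * 35 = 1*35 = 35
  bit 1 = 0: r = r^2 mod 43 = 35^2 = 21
  bit 2 = 0: r = r^2 mod 43 = 21^2 = 11
  bit 3 = 0: r = r^2 mod 43 = 11^2 = 35
  bit 4 = 0: r = r^2 mod 43 = 35^2 = 21
  bit 5 = 0: r = r^2 mod 43 = 21^2 = 11
  -> s = B^a = 11

Answer: 11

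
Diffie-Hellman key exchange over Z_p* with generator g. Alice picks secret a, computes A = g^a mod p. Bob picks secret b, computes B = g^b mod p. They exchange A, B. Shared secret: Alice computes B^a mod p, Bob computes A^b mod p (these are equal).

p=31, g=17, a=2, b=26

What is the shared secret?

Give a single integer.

Answer: 19

Derivation:
A = 17^2 mod 31  (bits of 2 = 10)
  bit 0 = 1: r = r^2 * 17 mod 31 = 1^2 * 17 = 1*17 = 17
  bit 1 = 0: r = r^2 mod 31 = 17^2 = 10
  -> A = 10
B = 17^26 mod 31  (bits of 26 = 11010)
  bit 0 = 1: r = r^2 * 17 mod 31 = 1^2 * 17 = 1*17 = 17
  bit 1 = 1: r = r^2 * 17 mod 31 = 17^2 * 17 = 10*17 = 15
  bit 2 = 0: r = r^2 mod 31 = 15^2 = 8
  bit 3 = 1: r = r^2 * 17 mod 31 = 8^2 * 17 = 2*17 = 3
  bit 4 = 0: r = r^2 mod 31 = 3^2 = 9
  -> B = 9
s = B^a = 9^2 mod 31  (bits of 2 = 10)
  bit 0 = 1: r = r^2 * 9 mod 31 = 1^2 * 9 = 1*9 = 9
  bit 1 = 0: r = r^2 mod 31 = 9^2 = 19
  -> s = B^a = 19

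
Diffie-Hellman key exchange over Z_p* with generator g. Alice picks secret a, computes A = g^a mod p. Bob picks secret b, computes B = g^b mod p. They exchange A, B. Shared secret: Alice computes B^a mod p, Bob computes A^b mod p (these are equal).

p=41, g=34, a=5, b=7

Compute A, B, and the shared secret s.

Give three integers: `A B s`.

A = 34^5 mod 41  (bits of 5 = 101)
  bit 0 = 1: r = r^2 * 34 mod 41 = 1^2 * 34 = 1*34 = 34
  bit 1 = 0: r = r^2 mod 41 = 34^2 = 8
  bit 2 = 1: r = r^2 * 34 mod 41 = 8^2 * 34 = 23*34 = 3
  -> A = 3
B = 34^7 mod 41  (bits of 7 = 111)
  bit 0 = 1: r = r^2 * 34 mod 41 = 1^2 * 34 = 1*34 = 34
  bit 1 = 1: r = r^2 * 34 mod 41 = 34^2 * 34 = 8*34 = 26
  bit 2 = 1: r = r^2 * 34 mod 41 = 26^2 * 34 = 20*34 = 24
  -> B = 24
s = B^a = 24^5 mod 41  (bits of 5 = 101)
  bit 0 = 1: r = r^2 * 24 mod 41 = 1^2 * 24 = 1*24 = 24
  bit 1 = 0: r = r^2 mod 41 = 24^2 = 2
  bit 2 = 1: r = r^2 * 24 mod 41 = 2^2 * 24 = 4*24 = 14
  -> s = B^a = 14

Answer: 3 24 14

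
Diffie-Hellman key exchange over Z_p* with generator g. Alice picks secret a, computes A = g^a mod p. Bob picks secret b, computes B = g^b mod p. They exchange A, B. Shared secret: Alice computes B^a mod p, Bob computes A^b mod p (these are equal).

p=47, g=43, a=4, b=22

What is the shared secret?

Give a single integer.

A = 43^4 mod 47  (bits of 4 = 100)
  bit 0 = 1: r = r^2 * 43 mod 47 = 1^2 * 43 = 1*43 = 43
  bit 1 = 0: r = r^2 mod 47 = 43^2 = 16
  bit 2 = 0: r = r^2 mod 47 = 16^2 = 21
  -> A = 21
B = 43^22 mod 47  (bits of 22 = 10110)
  bit 0 = 1: r = r^2 * 43 mod 47 = 1^2 * 43 = 1*43 = 43
  bit 1 = 0: r = r^2 mod 47 = 43^2 = 16
  bit 2 = 1: r = r^2 * 43 mod 47 = 16^2 * 43 = 21*43 = 10
  bit 3 = 1: r = r^2 * 43 mod 47 = 10^2 * 43 = 6*43 = 23
  bit 4 = 0: r = r^2 mod 47 = 23^2 = 12
  -> B = 12
s = B^a = 12^4 mod 47  (bits of 4 = 100)
  bit 0 = 1: r = r^2 * 12 mod 47 = 1^2 * 12 = 1*12 = 12
  bit 1 = 0: r = r^2 mod 47 = 12^2 = 3
  bit 2 = 0: r = r^2 mod 47 = 3^2 = 9
  -> s = B^a = 9

Answer: 9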